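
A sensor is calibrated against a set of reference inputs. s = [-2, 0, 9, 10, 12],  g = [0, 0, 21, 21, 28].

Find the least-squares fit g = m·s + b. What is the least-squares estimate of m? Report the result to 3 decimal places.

m = 2.046

Forming AᵀA = [[329, 29]; [29, 5]] and Aᵀg = [735, 70]ᵀ gives AᵀA·[m, b]ᵀ = Aᵀg.
det = 329·5 − 29² = 804.
m = (735·5 − 29·70)/804 = 1645/804; b = (329·70 − 29·735)/804 = 1715/804.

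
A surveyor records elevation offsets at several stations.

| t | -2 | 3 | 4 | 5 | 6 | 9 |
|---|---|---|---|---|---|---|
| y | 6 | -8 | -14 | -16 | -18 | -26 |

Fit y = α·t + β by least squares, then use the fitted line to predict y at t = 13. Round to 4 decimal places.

The normal equations are: 171·α + 25·β = -514;  25·α + 6·β = -76.
Determinant 171·6 − 25² = 401.
α = ((-514)·6 − 25·(-76))/401 = -1184/401; β = (171·(-76) − 25·(-514))/401 = -146/401.
At t = 13: ŷ = (-1184/401)·(13) + (-146/401)·(1) = -15538/401.

ŷ = -38.7481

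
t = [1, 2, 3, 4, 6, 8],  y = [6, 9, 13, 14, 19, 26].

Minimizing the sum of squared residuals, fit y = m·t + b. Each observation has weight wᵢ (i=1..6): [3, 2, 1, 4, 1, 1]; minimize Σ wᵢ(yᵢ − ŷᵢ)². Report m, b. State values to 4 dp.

m = 2.7434, b = 3.3553

Forming MᵀWM = [[184, 40]; [40, 12]] and MᵀWy = [639, 150]ᵀ gives MᵀWM·[m, b]ᵀ = MᵀWy.
Δ = 184·12 − 40² = 608.
m = (639·12 − 40·150)/608 = 417/152; b = (184·150 − 40·639)/608 = 255/76.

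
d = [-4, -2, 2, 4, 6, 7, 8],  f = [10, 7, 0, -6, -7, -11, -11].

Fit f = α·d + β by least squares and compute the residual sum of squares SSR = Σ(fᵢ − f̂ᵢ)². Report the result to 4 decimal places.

SSR = 6.2143

Normal-equation sums: Σd·d = 189, Σd = 21, Σ1 = 7.
Moment sums: Σd·f = -285, Σf = -18.
Δ = 189·7 − 21² = 882.
α = ((-285)·7 − 21·(-18))/882 = -11/6; β = (189·(-18) − 21·(-285))/882 = 41/14.
Residuals: -11/42, 17/42, 31/42, -67/42, 15/14, -23/21, 31/42; SSR = 87/14.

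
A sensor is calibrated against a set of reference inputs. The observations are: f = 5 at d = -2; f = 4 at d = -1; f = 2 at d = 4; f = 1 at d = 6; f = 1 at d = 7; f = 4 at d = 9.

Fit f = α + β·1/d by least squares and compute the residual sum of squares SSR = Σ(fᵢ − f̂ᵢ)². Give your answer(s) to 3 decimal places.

SSR = 8.168

The normal equations are: 6·α + (-209/252)·β = 17;  (-209/252)·α + (87193/63504)·β = -661/126.
Determinant 6·(87193/63504) − (-209/252)² = 479477/63504.
α = (17·(87193/63504) − (-209/252)·(-661/126))/(479477/63504) = 1205983/479477; β = (6·(-661/126) − (-209/252)·17)/(479477/63504) = -1103508/479477.
Residuals: 639648/479477, -391583/479477, 28848/479477, -542588/479477, -568862/479477, 834537/479477; SSR = 3916302/479477.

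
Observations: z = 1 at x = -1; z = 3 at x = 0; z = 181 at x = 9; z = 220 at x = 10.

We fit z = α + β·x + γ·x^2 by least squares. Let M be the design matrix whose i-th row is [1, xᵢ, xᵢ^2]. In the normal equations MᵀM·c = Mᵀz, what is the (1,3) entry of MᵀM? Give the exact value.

Row 1 ↔ basis 1, column 3 ↔ basis x^2, so (MᵀM)_{1,3} = Σᵢ x^2 = (1)·(1) + (1)·(0) + (1)·(81) + (1)·(100) = 182.

182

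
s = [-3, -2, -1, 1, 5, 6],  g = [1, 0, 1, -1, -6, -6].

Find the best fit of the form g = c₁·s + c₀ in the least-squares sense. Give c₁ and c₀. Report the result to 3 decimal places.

The normal equations are: 76·c₁ + 6·c₀ = -71;  6·c₁ + 6·c₀ = -11.
det = 76·6 − 6² = 420.
c₁ = ((-71)·6 − 6·(-11))/420 = -6/7; c₀ = (76·(-11) − 6·(-71))/420 = -41/42.

c₁ = -0.857, c₀ = -0.976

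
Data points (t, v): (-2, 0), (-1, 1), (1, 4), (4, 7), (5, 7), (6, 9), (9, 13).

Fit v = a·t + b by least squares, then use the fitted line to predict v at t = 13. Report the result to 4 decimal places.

v̂ = 17.0949

Forming XᵀX = [[164, 22]; [22, 7]] and Xᵀv = [237, 41]ᵀ gives XᵀX·[a, b]ᵀ = Xᵀv.
Eliminating b: 7·(row 1) − 22·(row 2) gives 664·a = 7·237 − 22·41 = 757, so a = 757/664.
Then b = (41 − 22·(757/664))/7 = 755/332.
At t = 13: v̂ = (757/664)·(13) + (755/332)·(1) = 11351/664.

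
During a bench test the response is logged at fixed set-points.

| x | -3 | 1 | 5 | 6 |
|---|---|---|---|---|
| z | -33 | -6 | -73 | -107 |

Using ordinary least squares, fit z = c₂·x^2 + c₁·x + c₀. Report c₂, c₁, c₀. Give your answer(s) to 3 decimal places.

Sums needed: Σx^2·x^2 = 2003, Σx^2·x = 315, Σx^2 = 71, Σx·x = 71, Σx = 9, Σ1 = 4.
For Mᵀz: Σx^2·z = -5980, Σx·z = -914, Σz = -219.
Inverting the 3×3 Gram matrix, [c₂, c₁, c₀]ᵀ = [-5101/1699, 1502/1699, -5857/1699]ᵀ.

c₂ = -3.002, c₁ = 0.884, c₀ = -3.447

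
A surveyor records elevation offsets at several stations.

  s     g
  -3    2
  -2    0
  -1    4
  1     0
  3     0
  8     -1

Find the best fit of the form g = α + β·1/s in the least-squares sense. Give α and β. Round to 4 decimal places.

AᵀA·[α, β]ᵀ = Aᵀg reads: 6·α + (-3/8)·β = 5;  (-3/8)·α + (1433/576)·β = -115/24.
(Σ1 = 6, Σ1/s = -3/8, Σ1/s·1/s = 1433/576, Σg = 5, Σ1/s·g = -115/24.)
Eliminating β: (1433/576)·(row 1) − (-3/8)·(row 2) gives (2839/192)·α = (1433/576)·5 − (-3/8)·(-115/24) = 3065/288, so α = 6130/8517.
Then β = ((-115/24) − (-3/8)·(6130/8517))/(1433/576) = -5160/2839.

α = 0.7197, β = -1.8175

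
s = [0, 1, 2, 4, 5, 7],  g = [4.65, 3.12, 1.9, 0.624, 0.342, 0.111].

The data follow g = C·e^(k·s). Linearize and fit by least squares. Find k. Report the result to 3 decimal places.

k = -0.542

With ln gᵢ as the transformed response and sᵢ as the regressor:
AᵀA = [[95.0000, 19.0000]; [19.0000, 6]], rhs = [-20.2172, -0.4262]ᵀ  (here Σs = 19.0000, Σ(s)² = 95.0000, Σln g = -0.4262, Σs·ln g = -20.2172).
Slope k = (n·Σs·ln g − Σs·Σln g)/(n·Σ(s)² − (Σs)²) = (6·-20.2172 − 19.0000·-0.4262)/209.0000 = -0.54165; ln C = (Σln g − k·Σs)/n = 1.64419.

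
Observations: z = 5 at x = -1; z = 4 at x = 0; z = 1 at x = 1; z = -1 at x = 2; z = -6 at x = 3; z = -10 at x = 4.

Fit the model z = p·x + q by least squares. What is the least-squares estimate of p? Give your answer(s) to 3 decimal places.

From the data, Σx·x = 31, Σx = 9, Σ1 = 6.
Right-hand side: Σx·z = -64, Σz = -7.
MᵀM·[p, q]ᵀ = Mᵀz becomes [[31, 9]; [9, 6]]·[p, q]ᵀ = [-64, -7]ᵀ.
Eliminating q: 6·(row 1) − 9·(row 2) gives 105·p = 6·(-64) − 9·(-7) = -321, so p = -107/35.
Then q = ((-7) − 9·(-107/35))/6 = 359/105.

p = -3.057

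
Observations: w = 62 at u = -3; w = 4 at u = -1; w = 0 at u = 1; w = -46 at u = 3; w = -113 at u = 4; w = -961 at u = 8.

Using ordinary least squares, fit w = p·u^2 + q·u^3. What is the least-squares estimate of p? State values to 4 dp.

p = 0.9070

MᵀM·[p, q]ᵀ = Mᵀw reads: 4516·p + 33792·q = -63164;  33792·p + 267700·q = -502184.
Determinant 4516·267700 − 33792² = 67033936.
p = ((-63164)·267700 − 33792·(-502184))/67033936 = 3799933/4189621; q = (4516·(-502184) − 33792·(-63164))/67033936 = -8339066/4189621.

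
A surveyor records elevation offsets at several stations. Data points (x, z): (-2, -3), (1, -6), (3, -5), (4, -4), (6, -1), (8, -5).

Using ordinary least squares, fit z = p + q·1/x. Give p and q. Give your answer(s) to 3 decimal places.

MᵀM·[p, q]ᵀ = Mᵀz reads: 6·p + (11/8)·q = -24;  (11/8)·p + (845/576)·q = -191/24.
Eliminating q: (845/576)·(row 1) − (11/8)·(row 2) gives (1327/192)·p = (845/576)·(-24) − (11/8)·(-191/24) = -1553/64, so p = -4659/1327.
Then q = ((-191/24) − (11/8)·(-4659/1327))/(845/576) = -2832/1327.

p = -3.511, q = -2.134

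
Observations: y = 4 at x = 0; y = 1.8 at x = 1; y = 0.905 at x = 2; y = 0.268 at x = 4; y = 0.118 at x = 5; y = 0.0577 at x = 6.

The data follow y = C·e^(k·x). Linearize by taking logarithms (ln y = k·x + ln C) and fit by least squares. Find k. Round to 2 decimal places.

k = -0.69

With ln yᵢ as the transformed response and xᵢ as the regressor:
Over the data: Σx = 18.0000, Σ(x)² = 82.0000, Σln y = -4.4321, Σx·ln y = -32.6793.
Normal system: [[82.0000, 18.0000]; [18.0000, 6]]·[k, ln C]ᵀ = [-32.6793, -4.4321]ᵀ.
Slope k = (n·Σx·ln y − Σx·Σln y)/(n·Σ(x)² − (Σx)²) = (6·-32.6793 − 18.0000·-4.4321)/168.0000 = -0.69225; ln C = (Σln y − k·Σx)/n = 1.33807.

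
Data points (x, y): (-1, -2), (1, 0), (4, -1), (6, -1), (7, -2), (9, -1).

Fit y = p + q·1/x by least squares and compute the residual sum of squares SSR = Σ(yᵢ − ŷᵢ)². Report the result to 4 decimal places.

SSR = 0.9405

Compute the Gram sums: Σ1 = 6, Σ1/x = 169/252, Σ1/x·1/x = 134821/63504.
Right-hand side: Σy = -7, Σ1/x·y = 299/252.
AᵀA·[p, q]ᵀ = Aᵀy becomes [[6, 169/252]; [169/252, 134821/63504]]·[p, q]ᵀ = [-7, 299/252]ᵀ.
Determinant 6·(134821/63504) − (169/252)² = 780365/63504.
p = ((-7)·(134821/63504) − (169/252)·(299/252))/(780365/63504) = -994278/780365; q = (6·(299/252) − (169/252)·(-7))/(780365/63504) = 750204/780365.
Residuals: 183752/780365, 244074/780365, 26362/780365, 88879/780365, -673624/780365, 130557/780365; SSR = 733946/780365.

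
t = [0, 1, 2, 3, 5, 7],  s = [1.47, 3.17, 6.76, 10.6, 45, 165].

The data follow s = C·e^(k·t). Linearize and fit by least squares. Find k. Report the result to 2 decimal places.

Let Y = ln s. Fitting Y = k·t + ln C by least squares:
AᵀA = [[88.0000, 18.0000]; [18.0000, 6]], rhs = [66.8333, 14.7235]ᵀ  (here Σt = 18.0000, Σ(t)² = 88.0000, Σln s = 14.7235, Σt·ln s = 66.8333).
Δ = 88.0000·6 − (18.0000)² = 204.0000; k = (66.8333·6 − 18.0000·14.7235)/204.0000 = 0.66655, ln C = (88.0000·14.7235 − 18.0000·66.8333)/204.0000 = 0.45425.

k = 0.67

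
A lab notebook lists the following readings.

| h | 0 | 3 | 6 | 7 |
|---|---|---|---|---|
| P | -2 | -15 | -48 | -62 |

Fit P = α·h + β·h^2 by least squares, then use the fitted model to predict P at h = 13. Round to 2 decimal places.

P̂ = -190.25

Entries of XᵀX: Σh·h = 94, Σh·h^2 = 586, Σh^2·h^2 = 3778.
For XᵀP: Σh·P = -767, Σh^2·P = -4901.
Normal equations: [[94, 586]; [586, 3778]]·[α, β]ᵀ = [-767, -4901]ᵀ.
det = 94·3778 − 586² = 11736.
α = ((-767)·3778 − 586·(-4901))/11736 = -715/326; β = (94·(-4901) − 586·(-767))/11736 = -156/163.
At h = 13: P̂ = (-715/326)·(13) + (-156/163)·(169) = -62023/326.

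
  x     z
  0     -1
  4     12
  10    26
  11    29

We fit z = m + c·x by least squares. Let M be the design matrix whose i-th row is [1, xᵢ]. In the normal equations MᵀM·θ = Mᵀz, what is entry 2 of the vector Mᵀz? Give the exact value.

Entry 2 ↔ basis x, so (Mᵀz)_{2} = Σᵢ (x)·zᵢ = (0)·(-1) + (4)·(12) + (10)·(26) + (11)·(29) = 627.

627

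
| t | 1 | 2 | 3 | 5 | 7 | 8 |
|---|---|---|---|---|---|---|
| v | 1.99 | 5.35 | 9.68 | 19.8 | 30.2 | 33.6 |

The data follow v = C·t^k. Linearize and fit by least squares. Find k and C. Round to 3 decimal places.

With ln vᵢ as the transformed response and ln tᵢ as the regressor:
Over the data: Σln t = 7.4265, Σ(ln t)² = 12.3883, Σln v = 14.5433, Σln t·ln v = 22.4013.
Normal system: [[12.3883, 7.4265]; [7.4265, 6]]·[k, ln C]ᵀ = [22.4013, 14.5433]ᵀ.
Solving (det = 19.1764): k = 1.37673, ln C = 0.71983, so C = exp(0.71983) = 2.05408.

k = 1.377, C = 2.054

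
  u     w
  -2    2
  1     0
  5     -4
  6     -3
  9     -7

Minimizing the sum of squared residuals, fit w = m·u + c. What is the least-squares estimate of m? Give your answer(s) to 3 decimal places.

AᵀA·[m, c]ᵀ = Aᵀw reads: 147·m + 19·c = -105;  19·m + 5·c = -12.
det = 147·5 − 19² = 374.
m = ((-105)·5 − 19·(-12))/374 = -27/34; c = (147·(-12) − 19·(-105))/374 = 21/34.

m = -0.794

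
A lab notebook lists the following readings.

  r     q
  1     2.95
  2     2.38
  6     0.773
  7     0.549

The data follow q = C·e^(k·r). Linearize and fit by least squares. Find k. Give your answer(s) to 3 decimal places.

Let Y = ln q. Fitting Y = k·r + ln C by least squares:
Over the data: Σr = 16.0000, Σ(r)² = 90.0000, Σln q = 1.0918, Σr·ln q = -2.9264.
Normal system: [[90.0000, 16.0000]; [16.0000, 4]]·[k, ln C]ᵀ = [-2.9264, 1.0918]ᵀ.
Solving (det = 104.0000): k = -0.28052, ln C = 1.39503.

k = -0.281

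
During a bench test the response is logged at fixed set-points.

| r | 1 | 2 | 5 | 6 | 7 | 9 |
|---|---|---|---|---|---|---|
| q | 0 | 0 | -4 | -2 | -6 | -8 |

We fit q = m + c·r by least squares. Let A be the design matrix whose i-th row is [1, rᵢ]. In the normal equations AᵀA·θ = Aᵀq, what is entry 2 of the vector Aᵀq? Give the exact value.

Entry 2 ↔ basis r, so (Aᵀq)_{2} = Σᵢ (r)·qᵢ = (1)·(0) + (2)·(0) + (5)·(-4) + (6)·(-2) + (7)·(-6) + (9)·(-8) = -146.

-146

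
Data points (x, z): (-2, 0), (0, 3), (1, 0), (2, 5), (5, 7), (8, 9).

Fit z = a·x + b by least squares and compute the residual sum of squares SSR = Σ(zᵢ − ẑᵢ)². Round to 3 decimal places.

Sums needed: Σx·x = 98, Σx = 14, Σ1 = 6.
Moment sums: Σx·z = 117, Σz = 24.
AᵀA·[a, b]ᵀ = Aᵀz becomes [[98, 14]; [14, 6]]·[a, b]ᵀ = [117, 24]ᵀ.
Eliminating b: 6·(row 1) − 14·(row 2) gives 392·a = 6·117 − 14·24 = 366, so a = 183/196.
Then b = (24 − 14·(183/196))/6 = 51/28.
Residuals: 9/196, 33/28, -135/49, 257/196, 25/49, -57/196; SSR = 2165/196.

SSR = 11.046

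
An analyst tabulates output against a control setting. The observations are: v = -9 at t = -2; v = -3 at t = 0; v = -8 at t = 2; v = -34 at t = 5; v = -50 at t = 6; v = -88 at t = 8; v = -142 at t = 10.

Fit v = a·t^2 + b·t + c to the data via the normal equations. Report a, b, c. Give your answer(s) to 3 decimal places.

From the data, Σt^2·t^2 = 16049, Σt^2·t = 1853, Σt^2 = 233, Σt·t = 233, Σt = 29, Σ1 = 7.
Right-hand side: Σt^2·v = -22550, Σt·v = -2592, Σv = -334.
Solving the 3×3 system (Gaussian elimination) gives a = -380861/258888, b = 224045/258888, c = -2187/938.

a = -1.471, b = 0.865, c = -2.332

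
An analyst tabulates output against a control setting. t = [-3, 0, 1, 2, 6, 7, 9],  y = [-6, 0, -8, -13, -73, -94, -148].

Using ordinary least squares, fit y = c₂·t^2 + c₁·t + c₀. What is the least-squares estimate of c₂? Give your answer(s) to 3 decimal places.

c₂ = -1.471

From the data, Σt^2·t^2 = 10356, Σt^2·t = 1270, Σt^2 = 180, Σt·t = 180, Σt = 22, Σ1 = 7.
For Mᵀy: Σt^2·y = -19336, Σt·y = -2444, Σy = -342.
So MᵀM·[c₂, c₁, c₀]ᵀ = Mᵀy: [[10356, 1270, 180]; [1270, 180, 22]; [180, 22, 7]]·[c₂, c₁, c₀]ᵀ = [-19336, -2444, -342]ᵀ.
Solving the 3×3 system (Gaussian elimination) gives c₂ = -357624/243089, c₁ = -730256/243089, c₀ = -385498/243089.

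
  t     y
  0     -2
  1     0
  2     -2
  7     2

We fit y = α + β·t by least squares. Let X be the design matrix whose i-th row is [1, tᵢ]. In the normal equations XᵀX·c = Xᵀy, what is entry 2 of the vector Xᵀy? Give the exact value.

Entry 2 ↔ basis t, so (Xᵀy)_{2} = Σᵢ (t)·yᵢ = (0)·(-2) + (1)·(0) + (2)·(-2) + (7)·(2) = 10.

10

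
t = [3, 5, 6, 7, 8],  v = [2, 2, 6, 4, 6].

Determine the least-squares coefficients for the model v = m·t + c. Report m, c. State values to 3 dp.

m = 0.811, c = -0.703

Entries of MᵀM: Σt·t = 183, Σt = 29, Σ1 = 5.
For Mᵀv: Σt·v = 128, Σv = 20.
det = 183·5 − 29² = 74.
m = (128·5 − 29·20)/74 = 30/37; c = (183·20 − 29·128)/74 = -26/37.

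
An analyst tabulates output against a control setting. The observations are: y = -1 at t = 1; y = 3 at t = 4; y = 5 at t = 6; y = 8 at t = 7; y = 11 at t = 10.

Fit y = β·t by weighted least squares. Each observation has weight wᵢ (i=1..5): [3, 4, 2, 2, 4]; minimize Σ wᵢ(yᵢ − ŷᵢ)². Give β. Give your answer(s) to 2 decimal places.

Forming XᵀWX = [[637]] and XᵀWy = [657]ᵀ gives XᵀWX·[β]ᵀ = XᵀWy.
Hence β = 657 / 637 ≈ 1.0314.

β = 1.03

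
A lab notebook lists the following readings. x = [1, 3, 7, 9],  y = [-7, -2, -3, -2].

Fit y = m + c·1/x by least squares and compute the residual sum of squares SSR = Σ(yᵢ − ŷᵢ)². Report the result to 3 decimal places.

SSR = 2.159

The normal system MᵀM·[m, c]ᵀ = Mᵀy is [[4, 100/63]; [100/63, 4540/3969]]·[m, c]ᵀ = [-14, -524/63]ᵀ.
Eliminating c: (4540/3969)·(row 1) − (100/63)·(row 2) gives (2720/1323)·m = (4540/3969)·(-14) − (100/63)·(-524/63) = -1240/441, so m = -93/68.
Then c = ((-524/63) − (100/63)·(-93/68))/(4540/3969) = -1827/340.
Residuals: -22/85, 197/170, -147/170, -3/85; SSR = 367/170.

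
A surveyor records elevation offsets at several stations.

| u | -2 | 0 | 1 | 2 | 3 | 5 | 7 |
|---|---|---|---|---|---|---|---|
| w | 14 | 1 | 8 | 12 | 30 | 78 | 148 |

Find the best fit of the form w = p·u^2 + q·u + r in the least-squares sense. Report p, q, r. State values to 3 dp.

p = 2.953, q = 0.199, r = 2.301

The normal system XᵀX·[p, q, r]ᵀ = Xᵀw is [[3140, 496, 92]; [496, 92, 16]; [92, 16, 7]]·[p, q, r]ᵀ = [9584, 1520, 291]ᵀ.
Row-reducing yields p = 4687/1587, q = 316/1587, r = 1217/529.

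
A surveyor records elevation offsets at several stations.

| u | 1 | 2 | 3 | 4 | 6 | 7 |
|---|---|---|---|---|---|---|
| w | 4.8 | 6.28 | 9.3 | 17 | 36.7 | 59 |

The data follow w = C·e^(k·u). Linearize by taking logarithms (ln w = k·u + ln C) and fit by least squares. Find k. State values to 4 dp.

k = 0.4293

Taking logs, ln w = k·u + ln C, so regress ln w on u.
Over the data: Σu = 23.0000, Σ(u)² = 115.0000, Σln w = 16.1495, Σu·ln w = 73.4257.
Normal system: [[115.0000, 23.0000]; [23.0000, 6]]·[k, ln C]ᵀ = [73.4257, 16.1495]ᵀ.
Slope k = (n·Σu·ln w − Σu·Σln w)/(n·Σ(u)² − (Σu)²) = (6·73.4257 − 23.0000·16.1495)/161.0000 = 0.42929; ln C = (Σln w − k·Σu)/n = 1.04599.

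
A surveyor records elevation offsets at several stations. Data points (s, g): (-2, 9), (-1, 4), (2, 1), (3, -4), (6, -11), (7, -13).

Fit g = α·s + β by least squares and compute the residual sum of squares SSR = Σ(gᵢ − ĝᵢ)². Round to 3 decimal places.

SSR = 9.257

Normal-equation sums: Σs·s = 103, Σs = 15, Σ1 = 6.
Right-hand side: Σs·g = -189, Σg = -14.
Eliminating β: 6·(row 1) − 15·(row 2) gives 393·α = 6·(-189) − 15·(-14) = -924, so α = -308/131.
Then β = ((-14) − 15·(-308/131))/6 = 1393/393.
Residuals: 296/393, -745/393, 848/393, -193/393, -172/393, -34/393; SSR = 3638/393.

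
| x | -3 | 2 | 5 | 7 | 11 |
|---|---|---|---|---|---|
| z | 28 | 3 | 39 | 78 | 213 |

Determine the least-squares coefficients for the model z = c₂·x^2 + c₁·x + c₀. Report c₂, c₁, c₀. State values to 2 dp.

c₂ = 2.01, c₁ = -2.87, c₀ = 1.28

The normal equations are: 17764·c₂ + 1780·c₁ + 208·c₀ = 30834;  1780·c₂ + 208·c₁ + 22·c₀ = 3006;  208·c₂ + 22·c₁ + 5·c₀ = 361.
(Σx^2·x^2 = 17764, Σx^2·x = 1780, Σx^2 = 208, Σx·x = 208, Σx = 22, Σ1 = 5, Σx^2·z = 30834, Σx·z = 3006, Σz = 361.)
Solving the 3×3 system (Gaussian elimination) gives c₂ = 111009/55268, c₁ = -158747/55268, c₀ = 35431/27634.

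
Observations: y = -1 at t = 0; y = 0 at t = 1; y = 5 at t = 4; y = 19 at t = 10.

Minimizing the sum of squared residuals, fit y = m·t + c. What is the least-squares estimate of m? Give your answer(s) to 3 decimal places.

The normal system XᵀX·[m, c]ᵀ = Xᵀy is [[117, 15]; [15, 4]]·[m, c]ᵀ = [210, 23]ᵀ.
Determinant 117·4 − 15² = 243.
m = (210·4 − 15·23)/243 = 55/27; c = (117·23 − 15·210)/243 = -17/9.

m = 2.037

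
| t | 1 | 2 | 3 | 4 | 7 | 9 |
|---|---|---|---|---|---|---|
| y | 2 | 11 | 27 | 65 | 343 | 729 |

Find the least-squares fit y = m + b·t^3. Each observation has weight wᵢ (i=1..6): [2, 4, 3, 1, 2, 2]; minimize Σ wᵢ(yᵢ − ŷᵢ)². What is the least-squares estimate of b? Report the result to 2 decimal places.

b = 1.00

The normal equations are: 14·m + 2323·b = 2338;  2323·m + 1304721·b = 1304883.
(Σwᵢ·1 = 14, Σwᵢ·t^3 = 2323, Σwᵢ·t^3·t^3 = 1304721, Σwᵢ·y = 2338, Σwᵢ·t^3·y = 1304883.)
det = 14·1304721 − 2323² = 12869765.
m = (2338·1304721 − 2323·1304883)/12869765 = 834543/559555; b = (14·1304883 − 2323·2338)/12869765 = 12837188/12869765.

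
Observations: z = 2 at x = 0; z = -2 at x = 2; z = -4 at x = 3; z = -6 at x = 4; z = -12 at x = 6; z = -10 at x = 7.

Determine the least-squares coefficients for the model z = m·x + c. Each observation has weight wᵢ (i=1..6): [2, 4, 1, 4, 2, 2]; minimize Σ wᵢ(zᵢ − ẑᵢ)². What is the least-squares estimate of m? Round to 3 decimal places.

Compute the Gram sums: Σwᵢ·x·x = 259, Σwᵢ·x = 53, Σwᵢ·1 = 15.
Right-hand side: Σwᵢ·x·z = -408, Σwᵢ·z = -76.
Normal equations: [[259, 53]; [53, 15]]·[m, c]ᵀ = [-408, -76]ᵀ.
det = 259·15 − 53² = 1076.
m = ((-408)·15 − 53·(-76))/1076 = -523/269; c = (259·(-76) − 53·(-408))/1076 = 485/269.

m = -1.944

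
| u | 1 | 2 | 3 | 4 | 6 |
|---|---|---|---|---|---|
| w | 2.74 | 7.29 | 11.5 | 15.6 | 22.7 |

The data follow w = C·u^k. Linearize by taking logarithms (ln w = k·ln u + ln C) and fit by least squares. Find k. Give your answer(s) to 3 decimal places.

Taking logs, ln w = k·ln u + ln C, so regress ln w on ln u.
Over the data: Σln u = 4.9698, Σ(ln u)² = 6.8196, Σln w = 11.3064, Σln u·ln w = 13.4632.
Normal system: [[6.8196, 4.9698]; [4.9698, 5]]·[k, ln C]ᵀ = [13.4632, 11.3064]ᵀ.
Δ = 6.8196·5 − (4.9698)² = 9.3990; k = (13.4632·5 − 4.9698·11.3064)/9.3990 = 1.18363, ln C = (6.8196·11.3064 − 4.9698·13.4632)/9.3990 = 1.08480.

k = 1.184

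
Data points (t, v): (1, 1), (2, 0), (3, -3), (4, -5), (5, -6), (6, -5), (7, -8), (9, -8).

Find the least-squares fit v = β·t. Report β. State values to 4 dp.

The normal equations are: 221·β = -216.
β = (-216)/221 = -0.977376.

β = -0.9774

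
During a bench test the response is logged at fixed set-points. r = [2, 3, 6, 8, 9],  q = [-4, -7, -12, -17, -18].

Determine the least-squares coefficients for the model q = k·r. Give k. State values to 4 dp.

k = -2.0567

Compute the Gram sums: Σr·r = 194.
Right-hand side: Σr·q = -399.
k = (-399)/194 = -2.0567.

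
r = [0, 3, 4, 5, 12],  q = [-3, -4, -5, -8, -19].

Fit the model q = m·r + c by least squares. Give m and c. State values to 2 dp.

m = -1.43, c = -0.93

With design matrix X, XᵀX = [[194, 24]; [24, 5]] and Xᵀq = [-300, -39]ᵀ.
Δ = 194·5 − 24² = 394.
m = ((-300)·5 − 24·(-39))/394 = -282/197; c = (194·(-39) − 24·(-300))/394 = -183/197.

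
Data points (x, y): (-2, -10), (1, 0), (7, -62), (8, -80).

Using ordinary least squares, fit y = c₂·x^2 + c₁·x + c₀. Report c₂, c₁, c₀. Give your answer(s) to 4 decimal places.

Setting ∂/∂c₂ … = 0 gives: 6514·c₂ + 848·c₁ + 118·c₀ = -8198;  848·c₂ + 118·c₁ + 14·c₀ = -1054;  118·c₂ + 14·c₁ + 4·c₀ = -152.
(Σx^2·x^2 = 6514, Σx^2·x = 848, Σx^2 = 118, Σx·x = 118, Σx = 14, Σ1 = 4, Σx^2·y = -8198, Σx·y = -1054, Σy = -152.)
Solving the 3×3 system (Gaussian elimination) gives c₂ = -811/557, c₁ = 899/557, c₀ = -388/557.

c₂ = -1.4560, c₁ = 1.6140, c₀ = -0.6966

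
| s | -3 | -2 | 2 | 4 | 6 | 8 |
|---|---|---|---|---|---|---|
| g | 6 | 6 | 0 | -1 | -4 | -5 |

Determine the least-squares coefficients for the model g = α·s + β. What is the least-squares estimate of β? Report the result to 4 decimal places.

The normal system XᵀX·[α, β]ᵀ = Xᵀg is [[133, 15]; [15, 6]]·[α, β]ᵀ = [-98, 2]ᵀ.
Δ = 133·6 − 15² = 573.
α = ((-98)·6 − 15·2)/573 = -206/191; β = (133·2 − 15·(-98))/573 = 1736/573.

β = 3.0297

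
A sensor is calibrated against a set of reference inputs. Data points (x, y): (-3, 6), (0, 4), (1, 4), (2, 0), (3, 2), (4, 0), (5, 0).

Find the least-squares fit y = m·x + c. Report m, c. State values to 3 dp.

Setting ∂/∂m … = 0 gives: 64·m + 12·c = -8;  12·m + 7·c = 16.
(Σx·x = 64, Σx = 12, Σ1 = 7, Σx·y = -8, Σy = 16.)
Δ = 64·7 − 12² = 304.
m = ((-8)·7 − 12·16)/304 = -31/38; c = (64·16 − 12·(-8))/304 = 70/19.

m = -0.816, c = 3.684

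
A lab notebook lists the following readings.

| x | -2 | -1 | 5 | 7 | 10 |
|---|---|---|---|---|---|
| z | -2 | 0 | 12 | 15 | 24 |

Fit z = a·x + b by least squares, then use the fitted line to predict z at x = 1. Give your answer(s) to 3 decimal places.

ẑ = 3.959

With design matrix M, MᵀM = [[179, 19]; [19, 5]] and Mᵀz = [409, 49]ᵀ.
Eliminating b: 5·(row 1) − 19·(row 2) gives 534·a = 5·409 − 19·49 = 1114, so a = 557/267.
Then b = (49 − 19·(557/267))/5 = 500/267.
At x = 1: ẑ = (557/267)·(1) + (500/267)·(1) = 1057/267.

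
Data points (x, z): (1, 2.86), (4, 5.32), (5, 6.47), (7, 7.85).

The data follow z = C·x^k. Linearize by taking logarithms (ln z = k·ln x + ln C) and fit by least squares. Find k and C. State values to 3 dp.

Linearized form: ln z = k·ln x + ln C. From the 4 transformed points,
AᵀA = [[8.2987, 4.9416]; [4.9416, 4]], rhs = [9.3318, 6.6500]ᵀ  (here Σln x = 4.9416, Σ(ln x)² = 8.2987, Σln z = 6.6500, Σln x·ln z = 9.3318).
Δ = 8.2987·4 − (4.9416)² = 8.7748; k = (9.3318·4 − 4.9416·6.6500)/8.7748 = 0.50890, ln C = (8.2987·6.6500 − 4.9416·9.3318)/8.7748 = 1.03380, so C = exp(1.03380) = 2.81173.

k = 0.509, C = 2.812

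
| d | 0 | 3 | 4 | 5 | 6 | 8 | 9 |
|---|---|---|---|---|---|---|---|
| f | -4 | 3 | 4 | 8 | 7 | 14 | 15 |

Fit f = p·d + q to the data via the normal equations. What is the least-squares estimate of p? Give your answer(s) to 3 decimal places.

p = 2.125

The normal system XᵀX·[p, q]ᵀ = Xᵀf is [[231, 35]; [35, 7]]·[p, q]ᵀ = [354, 47]ᵀ.
Δ = 231·7 − 35² = 392.
p = (354·7 − 35·47)/392 = 17/8; q = (231·47 − 35·354)/392 = -219/56.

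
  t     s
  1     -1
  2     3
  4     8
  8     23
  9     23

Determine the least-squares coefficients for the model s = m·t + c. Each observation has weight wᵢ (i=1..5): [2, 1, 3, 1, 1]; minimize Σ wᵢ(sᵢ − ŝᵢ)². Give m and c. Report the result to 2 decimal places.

m = 3.15, c = -4.12

The normal system AᵀWA·[m, c]ᵀ = AᵀWs is [[199, 33]; [33, 8]]·[m, c]ᵀ = [491, 71]ᵀ.
Eliminating c: 8·(row 1) − 33·(row 2) gives 503·m = 8·491 − 33·71 = 1585, so m = 1585/503.
Then c = (71 − 33·(1585/503))/8 = -2074/503.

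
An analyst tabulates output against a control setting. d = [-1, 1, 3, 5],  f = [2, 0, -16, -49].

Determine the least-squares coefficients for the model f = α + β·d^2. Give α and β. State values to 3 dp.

Sums needed: Σ1 = 4, Σd^2 = 36, Σd^2·d^2 = 708.
For Aᵀf: Σf = -63, Σd^2·f = -1367.
So AᵀA·[α, β]ᵀ = Aᵀf: [[4, 36]; [36, 708]]·[α, β]ᵀ = [-63, -1367]ᵀ.
Eliminating β: 708·(row 1) − 36·(row 2) gives 1536·α = 708·(-63) − 36·(-1367) = 4608, so α = 3.
Then β = ((-1367) − 36·3)/708 = -25/12.

α = 3.000, β = -2.083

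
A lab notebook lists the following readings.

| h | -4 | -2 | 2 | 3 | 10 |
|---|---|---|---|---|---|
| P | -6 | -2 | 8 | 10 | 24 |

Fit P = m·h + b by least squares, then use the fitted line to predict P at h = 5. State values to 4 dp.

P̂ = 13.7260

Normal-equation sums: Σh·h = 133, Σh = 9, Σ1 = 5.
And Σh·P = 314, ΣP = 34.
So XᵀX·[m, b]ᵀ = XᵀP: [[133, 9]; [9, 5]]·[m, b]ᵀ = [314, 34]ᵀ.
Eliminating b: 5·(row 1) − 9·(row 2) gives 584·m = 5·314 − 9·34 = 1264, so m = 158/73.
Then b = (34 − 9·(158/73))/5 = 212/73.
At h = 5: P̂ = (158/73)·(5) + (212/73)·(1) = 1002/73.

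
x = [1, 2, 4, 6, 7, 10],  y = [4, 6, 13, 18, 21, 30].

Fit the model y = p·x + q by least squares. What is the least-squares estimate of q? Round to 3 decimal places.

MᵀM·[p, q]ᵀ = Mᵀy reads: 206·p + 30·q = 623;  30·p + 6·q = 92.
(Σx·x = 206, Σx = 30, Σ1 = 6, Σx·y = 623, Σy = 92.)
det = 206·6 − 30² = 336.
p = (623·6 − 30·92)/336 = 163/56; q = (206·92 − 30·623)/336 = 131/168.

q = 0.780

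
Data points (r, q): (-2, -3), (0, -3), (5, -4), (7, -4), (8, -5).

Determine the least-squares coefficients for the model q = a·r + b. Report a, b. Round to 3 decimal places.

a = -0.176, b = -3.166

Normal-equation sums: Σr·r = 142, Σr = 18, Σ1 = 5.
For Aᵀq: Σr·q = -82, Σq = -19.
AᵀA·[a, b]ᵀ = Aᵀq becomes [[142, 18]; [18, 5]]·[a, b]ᵀ = [-82, -19]ᵀ.
det = 142·5 − 18² = 386.
a = ((-82)·5 − 18·(-19))/386 = -34/193; b = (142·(-19) − 18·(-82))/386 = -611/193.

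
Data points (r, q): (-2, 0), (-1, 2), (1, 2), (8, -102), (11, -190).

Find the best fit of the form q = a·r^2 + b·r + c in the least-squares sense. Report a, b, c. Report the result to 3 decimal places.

XᵀX·[a, b, c]ᵀ = Xᵀq reads: 18755·a + 1835·b + 191·c = -29514;  1835·a + 191·b + 17·c = -2906;  191·a + 17·b + 5·c = -288.
(Σr^2·r^2 = 18755, Σr^2·r = 1835, Σr^2 = 191, Σr·r = 191, Σr = 17, Σ1 = 5, Σr^2·q = -29514, Σr·q = -2906, Σq = -288.)
Inverting the 3×3 Gram matrix, [a, b, c]ᵀ = [-75599/50277, -18127/16759, 176822/50277]ᵀ.

a = -1.504, b = -1.082, c = 3.517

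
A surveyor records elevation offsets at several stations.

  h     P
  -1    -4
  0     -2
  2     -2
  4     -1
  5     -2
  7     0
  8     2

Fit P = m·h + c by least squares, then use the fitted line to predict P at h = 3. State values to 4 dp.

P̂ = -1.5656

With design matrix X, XᵀX = [[159, 25]; [25, 7]] and XᵀP = [2, -9]ᵀ.
Determinant 159·7 − 25² = 488.
m = (2·7 − 25·(-9))/488 = 239/488; c = (159·(-9) − 25·2)/488 = -1481/488.
At h = 3: P̂ = (239/488)·(3) + (-1481/488)·(1) = -191/122.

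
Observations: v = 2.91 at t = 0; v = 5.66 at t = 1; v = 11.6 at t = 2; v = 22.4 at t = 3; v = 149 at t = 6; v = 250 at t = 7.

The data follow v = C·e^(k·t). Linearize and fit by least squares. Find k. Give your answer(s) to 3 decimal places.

k = 0.639

With ln vᵢ as the transformed response and tᵢ as the regressor:
Σt = 19.0000, Σ(t)² = 99.0000, Σln v = 18.8871, Σt·ln v = 84.6365.
Normal system: [[99.0000, 19.0000]; [19.0000, 6]]·[k, ln C]ᵀ = [84.6365, 18.8871]ᵀ.
Solving (det = 233.0000): k = 0.63934, ln C = 1.12328.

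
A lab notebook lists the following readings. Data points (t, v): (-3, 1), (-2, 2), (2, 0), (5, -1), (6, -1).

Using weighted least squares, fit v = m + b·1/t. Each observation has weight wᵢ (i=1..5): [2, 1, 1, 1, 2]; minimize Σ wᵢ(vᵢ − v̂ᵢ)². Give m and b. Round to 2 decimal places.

Entries of AᵀWA: Σwᵢ·1 = 7, Σwᵢ·1/t = -2/15, Σwᵢ·1/t·1/t = 184/225.
Moment sums: Σwᵢ·v = 1, Σwᵢ·1/t·v = -11/5.
Determinant 7·(184/225) − (-2/15)² = 428/75.
m = (1·(184/225) − (-2/15)·(-11/5))/(428/75) = 59/642; b = (7·(-11/5) − (-2/15)·1)/(428/75) = -1145/428.

m = 0.09, b = -2.68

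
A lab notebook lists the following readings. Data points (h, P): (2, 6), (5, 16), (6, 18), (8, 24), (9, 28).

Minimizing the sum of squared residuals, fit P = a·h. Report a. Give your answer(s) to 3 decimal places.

a = 3.067

With design matrix X, XᵀX = [[210]] and XᵀP = [644]ᵀ.
a = 644/210 = 3.06667.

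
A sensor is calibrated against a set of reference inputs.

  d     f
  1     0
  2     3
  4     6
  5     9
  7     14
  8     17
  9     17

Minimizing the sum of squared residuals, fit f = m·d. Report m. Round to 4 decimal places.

Normal-equation sums: Σd·d = 240.
For Aᵀf: Σd·f = 462.
Hence m = 462 / 240 ≈ 1.925.

m = 1.9250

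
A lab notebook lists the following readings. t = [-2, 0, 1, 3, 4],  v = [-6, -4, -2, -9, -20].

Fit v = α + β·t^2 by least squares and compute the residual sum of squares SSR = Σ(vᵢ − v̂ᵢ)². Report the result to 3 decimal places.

With design matrix M, MᵀM = [[5, 30]; [30, 354]] and Mᵀv = [-41, -427]ᵀ.
Δ = 5·354 − 30² = 870.
α = ((-41)·354 − 30·(-427))/870 = -284/145; β = (5·(-427) − 30·(-41))/870 = -181/174.
Residuals: 52/435, -296/145, 869/870, 673/290, -608/435; SSR = 10891/870.

SSR = 12.518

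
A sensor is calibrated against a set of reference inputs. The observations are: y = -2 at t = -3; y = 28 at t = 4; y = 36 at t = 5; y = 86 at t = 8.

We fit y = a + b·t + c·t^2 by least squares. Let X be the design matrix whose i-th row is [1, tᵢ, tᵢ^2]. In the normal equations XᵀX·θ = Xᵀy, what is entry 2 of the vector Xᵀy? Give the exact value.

Entry 2 ↔ basis t, so (Xᵀy)_{2} = Σᵢ (t)·yᵢ = (-3)·(-2) + (4)·(28) + (5)·(36) + (8)·(86) = 986.

986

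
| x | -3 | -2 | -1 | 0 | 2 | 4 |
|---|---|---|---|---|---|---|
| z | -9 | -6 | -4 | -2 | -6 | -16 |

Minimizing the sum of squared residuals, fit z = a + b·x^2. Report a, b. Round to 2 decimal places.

a = -2.52, b = -0.82

With design matrix A, AᵀA = [[6, 34]; [34, 370]] and Aᵀz = [-43, -389]ᵀ.
det = 6·370 − 34² = 1064.
a = ((-43)·370 − 34·(-389))/1064 = -671/266; b = (6·(-389) − 34·(-43))/1064 = -109/133.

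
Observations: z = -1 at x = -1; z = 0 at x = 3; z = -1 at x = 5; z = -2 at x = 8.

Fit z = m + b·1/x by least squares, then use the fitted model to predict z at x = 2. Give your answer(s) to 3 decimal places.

ẑ = -0.893

The normal equations are: 4·m + (-41/120)·b = -4;  (-41/120)·m + (16801/14400)·b = 11/20.
(Σ1 = 4, Σ1/x = -41/120, Σ1/x·1/x = 16801/14400, Σz = -4, Σ1/x·z = 11/20.)
det = 4·(16801/14400) − (-41/120)² = 21841/4800.
m = ((-4)·(16801/14400) − (-41/120)·(11/20))/(21841/4800) = -64498/65523; b = (4·(11/20) − (-41/120)·(-4))/(21841/4800) = 4000/21841.
At x = 2: ẑ = (-64498/65523)·(1) + (4000/21841)·(1/2) = -58498/65523.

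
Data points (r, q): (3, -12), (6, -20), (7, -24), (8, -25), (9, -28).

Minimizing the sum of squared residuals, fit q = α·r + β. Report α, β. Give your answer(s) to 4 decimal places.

α = -2.6698, β = -4.1792

Forming MᵀM = [[239, 33]; [33, 5]] and Mᵀq = [-776, -109]ᵀ gives MᵀM·[α, β]ᵀ = Mᵀq.
Eliminating β: 5·(row 1) − 33·(row 2) gives 106·α = 5·(-776) − 33·(-109) = -283, so α = -283/106.
Then β = ((-109) − 33·(-283/106))/5 = -443/106.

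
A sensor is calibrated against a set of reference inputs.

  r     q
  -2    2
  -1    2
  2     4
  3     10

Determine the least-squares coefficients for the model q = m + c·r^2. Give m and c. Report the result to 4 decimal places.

m = -0.2727, c = 1.0606

With design matrix X, XᵀX = [[4, 18]; [18, 114]] and Xᵀq = [18, 116]ᵀ.
Δ = 4·114 − 18² = 132.
m = (18·114 − 18·116)/132 = -3/11; c = (4·116 − 18·18)/132 = 35/33.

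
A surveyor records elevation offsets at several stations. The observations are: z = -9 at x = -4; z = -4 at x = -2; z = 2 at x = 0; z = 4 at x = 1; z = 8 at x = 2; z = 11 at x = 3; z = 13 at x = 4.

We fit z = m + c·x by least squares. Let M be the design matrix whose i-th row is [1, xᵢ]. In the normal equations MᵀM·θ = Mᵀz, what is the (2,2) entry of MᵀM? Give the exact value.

50

Row 2 ↔ basis x, column 2 ↔ basis x, so (MᵀM)_{2,2} = Σᵢ (x)·(x) = (-4)·(-4) + (-2)·(-2) + (0)·(0) + (1)·(1) + (2)·(2) + (3)·(3) + (4)·(4) = 50.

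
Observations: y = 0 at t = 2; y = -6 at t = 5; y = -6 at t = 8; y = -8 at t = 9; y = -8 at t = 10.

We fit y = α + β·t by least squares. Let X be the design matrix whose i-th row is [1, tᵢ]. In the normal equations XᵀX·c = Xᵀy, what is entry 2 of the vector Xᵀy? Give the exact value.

Entry 2 ↔ basis t, so (Xᵀy)_{2} = Σᵢ (t)·yᵢ = (2)·(0) + (5)·(-6) + (8)·(-6) + (9)·(-8) + (10)·(-8) = -230.

-230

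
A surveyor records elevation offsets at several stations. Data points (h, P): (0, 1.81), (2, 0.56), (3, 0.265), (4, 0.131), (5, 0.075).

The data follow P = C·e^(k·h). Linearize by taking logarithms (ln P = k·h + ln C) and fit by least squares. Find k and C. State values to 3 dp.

Linearized form: ln P = k·h + ln C. From the 5 transformed points,
XᵀX = [[54.0000, 14.0000]; [14.0000, 5]], rhs = [-26.2253, -5.9373]ᵀ  (here Σh = 14.0000, Σ(h)² = 54.0000, Σln P = -5.9373, Σh·ln P = -26.2253).
Δ = 54.0000·5 − (14.0000)² = 74.0000; k = (-26.2253·5 − 14.0000·-5.9373)/74.0000 = -0.64870, ln C = (54.0000·-5.9373 − 14.0000·-26.2253)/74.0000 = 0.62888, so C = exp(0.62888) = 1.87552.

k = -0.649, C = 1.876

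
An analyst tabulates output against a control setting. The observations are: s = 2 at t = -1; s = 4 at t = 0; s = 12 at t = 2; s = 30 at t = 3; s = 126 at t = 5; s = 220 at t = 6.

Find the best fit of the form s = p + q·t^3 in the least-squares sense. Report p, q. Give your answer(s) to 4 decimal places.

p = 3.3062, q = 0.9978

From the data, Σ1 = 6, Σt^3 = 375, Σt^3·t^3 = 63075.
Moment sums: Σs = 394, Σt^3·s = 64174.
So MᵀM·[p, q]ᵀ = Mᵀs: [[6, 375]; [375, 63075]]·[p, q]ᵀ = [394, 64174]ᵀ.
det = 6·63075 − 375² = 237825.
p = (394·63075 − 375·64174)/237825 = 10484/3171; q = (6·64174 − 375·394)/237825 = 26366/26425.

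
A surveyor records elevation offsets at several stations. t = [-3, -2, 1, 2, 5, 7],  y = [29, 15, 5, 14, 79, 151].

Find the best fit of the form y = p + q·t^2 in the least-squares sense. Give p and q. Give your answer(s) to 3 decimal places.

p = 2.165, q = 3.044

XᵀX·[p, q]ᵀ = Xᵀy reads: 6·p + 92·q = 293;  92·p + 3140·q = 9756.
Determinant 6·3140 − 92² = 10376.
p = (293·3140 − 92·9756)/10376 = 5617/2594; q = (6·9756 − 92·293)/10376 = 7895/2594.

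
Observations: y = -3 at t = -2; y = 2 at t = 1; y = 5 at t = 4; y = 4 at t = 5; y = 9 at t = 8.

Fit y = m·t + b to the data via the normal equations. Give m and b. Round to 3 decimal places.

Entries of MᵀM: Σt·t = 110, Σt = 16, Σ1 = 5.
Right-hand side: Σt·y = 120, Σy = 17.
Normal equations: [[110, 16]; [16, 5]]·[m, b]ᵀ = [120, 17]ᵀ.
Δ = 110·5 − 16² = 294.
m = (120·5 − 16·17)/294 = 164/147; b = (110·17 − 16·120)/294 = -25/147.

m = 1.116, b = -0.170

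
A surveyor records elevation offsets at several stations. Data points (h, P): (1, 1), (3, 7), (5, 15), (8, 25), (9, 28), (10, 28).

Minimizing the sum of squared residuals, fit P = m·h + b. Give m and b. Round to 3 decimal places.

m = 3.203, b = -1.885

Entries of MᵀM: Σh·h = 280, Σh = 36, Σ1 = 6.
And Σh·P = 829, ΣP = 104.
MᵀM·[m, b]ᵀ = MᵀP becomes [[280, 36]; [36, 6]]·[m, b]ᵀ = [829, 104]ᵀ.
Δ = 280·6 − 36² = 384.
m = (829·6 − 36·104)/384 = 205/64; b = (280·104 − 36·829)/384 = -181/96.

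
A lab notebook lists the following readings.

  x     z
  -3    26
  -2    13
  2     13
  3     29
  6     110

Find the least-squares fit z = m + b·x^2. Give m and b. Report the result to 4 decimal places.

With design matrix M, MᵀM = [[5, 62]; [62, 1490]] and Mᵀz = [191, 4559]ᵀ.
Δ = 5·1490 − 62² = 3606.
m = (191·1490 − 62·4559)/3606 = 322/601; b = (5·4559 − 62·191)/3606 = 3651/1202.

m = 0.5358, b = 3.0374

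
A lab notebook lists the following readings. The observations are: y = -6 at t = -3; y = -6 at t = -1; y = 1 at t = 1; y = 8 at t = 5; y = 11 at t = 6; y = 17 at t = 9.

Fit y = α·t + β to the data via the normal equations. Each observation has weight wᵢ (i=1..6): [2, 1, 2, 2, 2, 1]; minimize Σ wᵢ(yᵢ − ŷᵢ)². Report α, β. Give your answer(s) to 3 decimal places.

From the data, Σwᵢ·t·t = 224, Σwᵢ·t = 26, Σwᵢ·1 = 10.
Moment sums: Σwᵢ·t·y = 409, Σwᵢ·y = 39.
MᵀWM·[α, β]ᵀ = MᵀWy becomes [[224, 26]; [26, 10]]·[α, β]ᵀ = [409, 39]ᵀ.
Determinant 224·10 − 26² = 1564.
α = (409·10 − 26·39)/1564 = 769/391; β = (224·39 − 26·409)/1564 = -949/782.

α = 1.967, β = -1.214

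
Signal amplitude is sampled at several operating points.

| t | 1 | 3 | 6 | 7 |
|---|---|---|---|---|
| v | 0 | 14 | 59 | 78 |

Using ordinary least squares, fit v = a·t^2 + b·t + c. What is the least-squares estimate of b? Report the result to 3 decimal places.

b = 1.593

Setting ∂/∂a … = 0 gives: 3779·a + 587·b + 95·c = 6072;  587·a + 95·b + 17·c = 942;  95·a + 17·b + 4·c = 151.
(Σt^2·t^2 = 3779, Σt^2·t = 587, Σt^2 = 95, Σt·t = 95, Σt = 17, Σ1 = 4, Σt^2·v = 6072, Σt·v = 942, Σv = 151.)
Solving the 3×3 system (Gaussian elimination) gives a = 85/59, b = 94/59, c = -191/59.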